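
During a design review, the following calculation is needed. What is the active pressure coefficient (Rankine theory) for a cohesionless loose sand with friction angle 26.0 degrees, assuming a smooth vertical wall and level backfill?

K_a = tan²(45° − φ/2) = tan²(32.00°) = 0.3905.

0.390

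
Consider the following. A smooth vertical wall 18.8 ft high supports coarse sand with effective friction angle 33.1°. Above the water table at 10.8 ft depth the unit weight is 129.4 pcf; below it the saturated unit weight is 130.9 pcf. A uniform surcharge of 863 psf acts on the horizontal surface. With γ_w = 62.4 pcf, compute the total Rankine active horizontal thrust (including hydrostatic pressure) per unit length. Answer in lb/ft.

12900 lb/ft

K_a = tan²(45° − φ/2) = 0.2936.
γ' = 130.9 − 62.4 = 68.50 pcf. h₂ = H − d_w = 8.0 ft.
σ'_h: at surface K_a·q = 253.4; at WT K_a(q+γd_w) = 663.6; at base K_a(q+γd_w+γ'h₂) = 824.5 psf.
P₁ = ½(253.4+663.6)×10.8 = 4952; P₂ = ½(663.6+824.5)×8.0 = 5953; P_w = ½γ_w h₂² = 1997.
Total = 4952+5953+1997 = 12900 lb/ft.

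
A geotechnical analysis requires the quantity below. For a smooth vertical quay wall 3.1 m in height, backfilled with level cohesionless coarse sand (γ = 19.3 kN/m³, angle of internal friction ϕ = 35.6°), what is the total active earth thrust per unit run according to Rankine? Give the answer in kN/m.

24.5 kN/m

K_a = tan²(45° − φ/2) = 0.2641.
P_a = ½ K_a γ H² = 0.5 × 0.2641 × 19.3 × 3.1² = 24.49 kN/m.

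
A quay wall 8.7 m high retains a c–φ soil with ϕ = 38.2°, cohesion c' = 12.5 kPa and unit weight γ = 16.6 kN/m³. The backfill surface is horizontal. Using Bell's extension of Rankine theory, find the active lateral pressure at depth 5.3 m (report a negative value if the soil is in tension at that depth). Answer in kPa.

8.60 kPa

K_a = (1 − sin φ)/(1 + sin φ) = 0.2358.
σ_a = K_a γ z − 2c√K_a = 0.2358×16.6×5.3 − 2×12.5×0.4856 = 8.605 kPa.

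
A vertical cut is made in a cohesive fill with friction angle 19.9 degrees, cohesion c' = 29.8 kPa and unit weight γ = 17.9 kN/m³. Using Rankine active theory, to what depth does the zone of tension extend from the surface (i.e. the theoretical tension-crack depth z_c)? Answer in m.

4.75 m

K_a = tan²(45° − 19.9°/2) = 0.4921; √K_a = 0.7015.
The active pressure is zero where K_a γ z = 2c√K_a, so z_c = 2c/(γ√K_a) = 2×29.8/(17.9×0.7015) = 4.746 m.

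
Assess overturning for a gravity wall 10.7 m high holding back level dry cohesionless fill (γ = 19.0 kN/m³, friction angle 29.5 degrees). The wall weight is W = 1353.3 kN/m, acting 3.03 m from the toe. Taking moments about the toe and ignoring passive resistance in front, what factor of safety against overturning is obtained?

K_a = tan²(45° − 29.5°/2) = 0.3401.
P_a = ½K_aγH² = 0.5×0.3401×19.0×10.7² = 369.9 kN/m, acting at H/3 = 3.567 m above the base.
Overturning moment M_o = P_a × H/3 = 369.9 × 3.567 = 1319.
Resisting moment M_r = W × 3.03 = 1353.3 × 3.03 = 4100.
FS_overturning = M_r/M_o = 4100/1319 = 3.108.

3.11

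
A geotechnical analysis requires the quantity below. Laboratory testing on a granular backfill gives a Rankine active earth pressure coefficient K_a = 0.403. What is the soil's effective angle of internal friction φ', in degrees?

K_a = tan²(45° − φ/2) ⇒ 45° − φ/2 = arctan(√0.403) = 32.41°.
φ = 2(45° − 32.41°) = 25.18°.

25.2°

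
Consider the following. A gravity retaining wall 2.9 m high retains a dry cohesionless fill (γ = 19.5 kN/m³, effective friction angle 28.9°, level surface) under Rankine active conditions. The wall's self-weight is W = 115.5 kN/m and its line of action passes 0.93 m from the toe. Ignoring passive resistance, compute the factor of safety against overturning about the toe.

3.89

K_a = tan²(45° − 28.9°/2) = 0.3484.
P_a = ½K_aγH² = 0.5×0.3484×19.5×2.9² = 28.56 kN/m, acting at H/3 = 0.9667 m above the base.
Overturning moment M_o = P_a × H/3 = 28.56 × 0.9667 = 27.61.
Resisting moment M_r = W × 0.93 = 115.5 × 0.93 = 107.4.
FS_overturning = M_r/M_o = 107.4/27.61 = 3.890.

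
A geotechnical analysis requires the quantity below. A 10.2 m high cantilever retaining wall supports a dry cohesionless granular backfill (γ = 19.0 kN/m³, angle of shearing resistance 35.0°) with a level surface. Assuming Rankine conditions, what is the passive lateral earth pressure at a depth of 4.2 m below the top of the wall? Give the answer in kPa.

K_p = (1 + sin φ)/(1 − sin φ) = 3.690.
σ_h = K_p γ z = 3.690 × 19.0 × 4.2 = 294.5 kPa.

294 kPa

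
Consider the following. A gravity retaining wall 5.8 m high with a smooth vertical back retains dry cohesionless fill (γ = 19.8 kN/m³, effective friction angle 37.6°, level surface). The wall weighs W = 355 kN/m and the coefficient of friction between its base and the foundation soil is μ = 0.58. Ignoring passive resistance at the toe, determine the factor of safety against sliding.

2.55

K_a = tan²(45° − 37.6°/2) = 0.2421.
P_a = ½K_aγH² = 0.5×0.2421×19.8×5.8² = 80.64 kN/m, acting at H/3 = 1.933 m above the base.
FS_sliding = μW / P_a = 0.58×355 / 80.64 = 2.553.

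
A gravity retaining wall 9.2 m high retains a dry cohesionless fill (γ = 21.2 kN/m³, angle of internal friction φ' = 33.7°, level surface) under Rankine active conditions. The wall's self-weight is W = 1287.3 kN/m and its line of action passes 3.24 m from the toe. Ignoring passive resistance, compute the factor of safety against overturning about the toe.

K_a = tan²(45° − 33.7°/2) = 0.2863.
P_a = ½K_aγH² = 0.5×0.2863×21.2×9.2² = 256.9 kN/m, acting at H/3 = 3.067 m above the base.
Overturning moment M_o = P_a × H/3 = 256.9 × 3.067 = 787.7.
Resisting moment M_r = W × 3.24 = 1287.3 × 3.24 = 4171.
FS_overturning = M_r/M_o = 4171/787.7 = 5.295.

5.29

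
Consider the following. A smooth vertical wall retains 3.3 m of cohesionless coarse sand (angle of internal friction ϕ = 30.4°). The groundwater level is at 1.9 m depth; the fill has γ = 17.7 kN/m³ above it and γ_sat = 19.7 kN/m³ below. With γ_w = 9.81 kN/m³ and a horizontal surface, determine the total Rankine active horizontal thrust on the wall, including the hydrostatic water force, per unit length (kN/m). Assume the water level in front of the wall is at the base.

K_a = tan²(45° − φ/2) = 0.3280.
γ' = 19.7 − 9.81 = 9.890 kN/m³. Depth below WT = 1.4 m.
σ'_h at WT = K_a γ d_w = 11.03 kPa; at base = 11.03 + K_a γ' × 1.4 = 15.57 kPa.
P₁ (0–1.9 m) = ½×11.03×1.9 = 10.48. P₂ (1.9–3.3 m) = ½(11.03+15.57)×1.4 = 18.62.
P_w = ½ γ_w h₂² = 0.5×9.81×1.4² = 9.614. Total = 10.48+18.62+9.614 = 38.71 kN/m.

38.7 kN/m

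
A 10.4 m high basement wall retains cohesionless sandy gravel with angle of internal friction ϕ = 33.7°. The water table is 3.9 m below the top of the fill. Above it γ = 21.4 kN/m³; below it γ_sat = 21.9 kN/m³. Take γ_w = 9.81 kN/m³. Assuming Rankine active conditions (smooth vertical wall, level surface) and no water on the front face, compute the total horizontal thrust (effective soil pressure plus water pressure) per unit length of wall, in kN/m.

482 kN/m

K_a = tan²(45° − φ/2) = 0.2863.
γ' = 21.9 − 9.81 = 12.09 kN/m³. Depth below WT = 6.5 m.
σ'_h at WT = K_a γ d_w = 23.89 kPa; at base = 23.89 + K_a γ' × 6.5 = 46.39 kPa.
P₁ (0–3.9 m) = ½×23.89×3.9 = 46.59. P₂ (3.9–10.4 m) = ½(23.89+46.39)×6.5 = 228.4.
P_w = ½ γ_w h₂² = 0.5×9.81×6.5² = 207.2. Total = 46.59+228.4+207.2 = 482.3 kN/m.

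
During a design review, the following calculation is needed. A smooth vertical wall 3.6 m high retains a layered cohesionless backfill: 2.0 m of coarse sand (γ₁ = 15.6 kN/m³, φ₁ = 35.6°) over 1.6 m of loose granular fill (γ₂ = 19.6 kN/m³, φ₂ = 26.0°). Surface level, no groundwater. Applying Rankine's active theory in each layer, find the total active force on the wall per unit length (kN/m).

37.5 kN/m

K_a1 = tan²(45°−35.6°/2) = 0.2641; K_a2 = tan²(45°−26.0°/2) = 0.3905.
Layer 1: σ at base = K_a1 γ₁ h₁ = 8.241 kPa; P₁ = ½×8.241×2.0 = 8.241.
Layer 2: σ_v at top = γ₁h₁ = 31.20; σ_h top = K_a2×31.20 = 12.18; σ_h base = K_a2×(31.20+19.6×1.6) = 24.43.
P₂ = ½(12.18+24.43)×1.6 = 29.29. Total P_a = 8.241+29.29 = 37.53 kN/m.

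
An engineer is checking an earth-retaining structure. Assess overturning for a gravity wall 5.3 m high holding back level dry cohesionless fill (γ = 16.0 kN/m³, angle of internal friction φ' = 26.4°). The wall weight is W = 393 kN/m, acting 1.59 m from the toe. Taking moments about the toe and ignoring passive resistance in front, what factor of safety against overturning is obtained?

4.09

K_a = tan²(45° − 26.4°/2) = 0.3844.
P_a = ½K_aγH² = 0.5×0.3844×16.0×5.3² = 86.39 kN/m, acting at H/3 = 1.767 m above the base.
Overturning moment M_o = P_a × H/3 = 86.39 × 1.767 = 152.6.
Resisting moment M_r = W × 1.59 = 393 × 1.59 = 624.9.
FS_overturning = M_r/M_o = 624.9/152.6 = 4.094.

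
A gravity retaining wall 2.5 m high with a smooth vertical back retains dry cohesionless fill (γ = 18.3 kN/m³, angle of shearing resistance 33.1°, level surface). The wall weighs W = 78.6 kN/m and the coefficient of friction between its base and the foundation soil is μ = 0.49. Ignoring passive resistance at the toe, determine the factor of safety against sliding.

2.29

K_a = tan²(45° − 33.1°/2) = 0.2936.
P_a = ½K_aγH² = 0.5×0.2936×18.3×2.5² = 16.79 kN/m, acting at H/3 = 0.8333 m above the base.
FS_sliding = μW / P_a = 0.49×78.6 / 16.79 = 2.294.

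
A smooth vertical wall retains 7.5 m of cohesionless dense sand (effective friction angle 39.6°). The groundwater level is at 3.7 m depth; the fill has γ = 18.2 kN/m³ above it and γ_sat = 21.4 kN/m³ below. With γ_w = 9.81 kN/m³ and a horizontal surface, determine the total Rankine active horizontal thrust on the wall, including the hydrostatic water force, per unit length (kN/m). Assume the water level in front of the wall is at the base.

174 kN/m

K_a = tan²(45° − φ/2) = 0.2214.
γ' = 21.4 − 9.81 = 11.59 kN/m³. Depth below WT = 3.8 m.
σ'_h at WT = K_a γ d_w = 14.91 kPa; at base = 14.91 + K_a γ' × 3.8 = 24.66 kPa.
P₁ (0–3.7 m) = ½×14.91×3.7 = 27.59. P₂ (3.7–7.5 m) = ½(14.91+24.66)×3.8 = 75.19.
P_w = ½ γ_w h₂² = 0.5×9.81×3.8² = 70.83. Total = 27.59+75.19+70.83 = 173.6 kN/m.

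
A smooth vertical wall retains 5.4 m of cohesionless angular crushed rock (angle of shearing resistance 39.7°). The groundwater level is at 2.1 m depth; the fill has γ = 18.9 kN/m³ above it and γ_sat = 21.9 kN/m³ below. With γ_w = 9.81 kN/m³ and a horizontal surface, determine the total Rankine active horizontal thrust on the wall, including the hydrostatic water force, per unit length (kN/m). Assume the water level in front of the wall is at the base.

106 kN/m

K_a = tan²(45° − φ/2) = 0.2204.
γ' = 21.9 − 9.81 = 12.09 kN/m³. Depth below WT = 3.3 m.
σ'_h at WT = K_a γ d_w = 8.749 kPa; at base = 8.749 + K_a γ' × 3.3 = 17.54 kPa.
P₁ (0–2.1 m) = ½×8.749×2.1 = 9.186. P₂ (2.1–5.4 m) = ½(8.749+17.54)×3.3 = 43.38.
P_w = ½ γ_w h₂² = 0.5×9.81×3.3² = 53.42. Total = 9.186+43.38+53.42 = 106.0 kN/m.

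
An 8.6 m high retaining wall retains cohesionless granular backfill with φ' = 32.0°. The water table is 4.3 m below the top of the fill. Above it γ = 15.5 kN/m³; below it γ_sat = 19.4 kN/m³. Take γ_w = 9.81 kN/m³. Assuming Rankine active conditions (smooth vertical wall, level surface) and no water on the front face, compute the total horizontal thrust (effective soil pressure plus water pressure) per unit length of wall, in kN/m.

250 kN/m

K_a = tan²(45° − φ/2) = 0.3073.
γ' = 19.4 − 9.81 = 9.590 kN/m³. Depth below WT = 4.3 m.
σ'_h at WT = K_a γ d_w = 20.48 kPa; at base = 20.48 + K_a γ' × 4.3 = 33.15 kPa.
P₁ (0–4.3 m) = ½×20.48×4.3 = 44.03. P₂ (4.3–8.6 m) = ½(20.48+33.15)×4.3 = 115.3.
P_w = ½ γ_w h₂² = 0.5×9.81×4.3² = 90.69. Total = 44.03+115.3+90.69 = 250.0 kN/m.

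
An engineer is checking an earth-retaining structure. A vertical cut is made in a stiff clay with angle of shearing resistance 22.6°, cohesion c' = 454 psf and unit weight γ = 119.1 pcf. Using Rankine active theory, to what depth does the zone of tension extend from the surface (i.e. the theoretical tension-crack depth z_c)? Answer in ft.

K_a = tan²(45° − 22.6°/2) = 0.4448; √K_a = 0.6669.
The active pressure is zero where K_a γ z = 2c√K_a, so z_c = 2c/(γ√K_a) = 2×454/(119.1×0.6669) = 11.43 ft.

11.4 ft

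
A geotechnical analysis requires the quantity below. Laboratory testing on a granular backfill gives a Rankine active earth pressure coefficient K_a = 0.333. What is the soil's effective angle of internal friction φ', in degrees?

30.0°

K_a = tan²(45° − φ/2) ⇒ 45° − φ/2 = arctan(√0.333) = 29.99°.
φ = 2(45° − 29.99°) = 30.02°.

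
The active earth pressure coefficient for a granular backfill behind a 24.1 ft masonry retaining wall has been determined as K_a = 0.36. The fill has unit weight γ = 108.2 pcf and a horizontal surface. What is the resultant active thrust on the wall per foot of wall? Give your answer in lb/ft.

11300 lb/ft

P = ½ K_a γ H² = 0.5 × 0.36 × 108.2 × 24.1² = 11310 lb/ft.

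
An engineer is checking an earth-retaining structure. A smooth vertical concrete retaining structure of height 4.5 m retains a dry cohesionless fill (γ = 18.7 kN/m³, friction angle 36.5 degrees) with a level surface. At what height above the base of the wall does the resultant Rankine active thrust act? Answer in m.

K_a = 0.2541.
The pressure distribution is triangular, so the resultant acts at H/3 above the base = 4.5/3 = 1.500 m.

1.50 m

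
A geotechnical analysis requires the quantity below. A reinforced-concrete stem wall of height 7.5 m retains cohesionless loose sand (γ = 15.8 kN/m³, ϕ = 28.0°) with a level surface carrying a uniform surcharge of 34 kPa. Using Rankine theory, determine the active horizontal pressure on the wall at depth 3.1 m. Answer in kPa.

K_a = (1 − sin φ)/(1 + sin φ) = 0.3610.
σ_v = γz + q = 15.8 × 3.1 + 34 = 82.98 kPa.
σ_h = K_a σ_v = 0.3610 × 82.98 = 29.96 kPa.

30.0 kPa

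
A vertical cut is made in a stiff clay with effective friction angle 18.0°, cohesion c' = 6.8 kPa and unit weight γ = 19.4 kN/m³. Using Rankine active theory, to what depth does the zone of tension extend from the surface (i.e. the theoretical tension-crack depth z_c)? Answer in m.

0.965 m

K_a = tan²(45° − 18.0°/2) = 0.5279; √K_a = 0.7265.
The active pressure is zero where K_a γ z = 2c√K_a, so z_c = 2c/(γ√K_a) = 2×6.8/(19.4×0.7265) = 0.9649 m.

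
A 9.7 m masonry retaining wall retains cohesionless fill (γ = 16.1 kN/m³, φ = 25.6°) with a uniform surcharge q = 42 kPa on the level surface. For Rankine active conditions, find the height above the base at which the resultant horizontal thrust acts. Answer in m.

3.80 m

K_a = 0.3966.
Triangular part P₁ = ½K_aγH² = 300.4 at H/3 = 3.233 m; rectangular part P₂ = K_a q H = 161.6 at H/2 = 4.850 m.
ȳ = (P₁·3.233 + P₂·4.850)/(P₁+P₂) = 3.799 m.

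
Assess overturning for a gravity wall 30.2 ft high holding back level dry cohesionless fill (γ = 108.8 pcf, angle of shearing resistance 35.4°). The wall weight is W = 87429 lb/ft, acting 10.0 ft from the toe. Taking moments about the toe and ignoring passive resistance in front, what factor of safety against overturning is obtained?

K_a = tan²(45° − 35.4°/2) = 0.2664.
P_a = ½K_aγH² = 0.5×0.2664×108.8×30.2² = 13220 lb/ft, acting at H/3 = 10.07 ft above the base.
Overturning moment M_o = P_a × H/3 = 13220 × 10.07 = 133100.
Resisting moment M_r = W × 10.0 = 87429 × 10.0 = 874300.
FS_overturning = M_r/M_o = 874300/133100 = 6.571.

6.57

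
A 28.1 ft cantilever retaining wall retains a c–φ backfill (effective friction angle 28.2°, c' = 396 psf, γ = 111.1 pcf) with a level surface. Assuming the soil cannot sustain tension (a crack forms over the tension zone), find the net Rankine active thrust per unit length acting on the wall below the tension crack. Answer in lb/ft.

K_a = 0.3582; √K_a = 0.5985.
Tension-crack depth z_c = 2c/(γ√K_a) = 2×396/(111.1×0.5985) = 11.91 ft.
σ_a at base = K_a γ H − 2c√K_a = 0.3582×111.1×28.1 − 2×396×0.5985 = 644.2 psf.
P_a = ½ × 644.2 × (H − z_c) = 0.5×644.2×16.19 = 5215 lb/ft.

5210 lb/ft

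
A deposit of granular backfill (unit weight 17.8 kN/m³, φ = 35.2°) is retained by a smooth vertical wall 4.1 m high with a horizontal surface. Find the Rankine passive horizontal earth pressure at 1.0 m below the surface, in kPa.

K_p = (1 + sin φ)/(1 − sin φ) = 3.722.
σ_h = K_p γ z = 3.722 × 17.8 × 1.0 = 66.25 kPa.

66.2 kPa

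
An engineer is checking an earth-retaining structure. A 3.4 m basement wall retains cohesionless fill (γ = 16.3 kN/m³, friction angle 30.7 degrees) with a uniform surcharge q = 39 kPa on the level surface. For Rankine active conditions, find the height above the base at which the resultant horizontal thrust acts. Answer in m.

1.46 m

K_a = 0.3240.
Triangular part P₁ = ½K_aγH² = 30.53 at H/3 = 1.133 m; rectangular part P₂ = K_a q H = 42.97 at H/2 = 1.700 m.
ȳ = (P₁·1.133 + P₂·1.700)/(P₁+P₂) = 1.465 m.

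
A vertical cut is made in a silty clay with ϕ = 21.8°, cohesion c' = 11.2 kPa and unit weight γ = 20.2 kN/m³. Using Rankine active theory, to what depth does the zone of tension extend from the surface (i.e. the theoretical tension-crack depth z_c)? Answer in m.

K_a = tan²(45° − 21.8°/2) = 0.4584; √K_a = 0.6771.
The active pressure is zero where K_a γ z = 2c√K_a, so z_c = 2c/(γ√K_a) = 2×11.2/(20.2×0.6771) = 1.638 m.

1.64 m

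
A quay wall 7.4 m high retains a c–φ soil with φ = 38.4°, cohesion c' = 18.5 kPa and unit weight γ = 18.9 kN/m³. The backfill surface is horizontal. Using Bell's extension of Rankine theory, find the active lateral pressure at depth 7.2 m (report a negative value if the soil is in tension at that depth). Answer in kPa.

K_a = (1 − sin φ)/(1 + sin φ) = 0.2337.
σ_a = K_a γ z − 2c√K_a = 0.2337×18.9×7.2 − 2×18.5×0.4834 = 13.91 kPa.

13.9 kPa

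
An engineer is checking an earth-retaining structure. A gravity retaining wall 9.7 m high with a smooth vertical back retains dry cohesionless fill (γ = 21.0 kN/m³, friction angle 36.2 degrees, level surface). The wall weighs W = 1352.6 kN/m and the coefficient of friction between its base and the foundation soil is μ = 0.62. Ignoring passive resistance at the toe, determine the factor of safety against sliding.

K_a = tan²(45° − 36.2°/2) = 0.2574.
P_a = ½K_aγH² = 0.5×0.2574×21.0×9.7² = 254.3 kN/m, acting at H/3 = 3.233 m above the base.
FS_sliding = μW / P_a = 0.62×1352.6 / 254.3 = 3.298.

3.30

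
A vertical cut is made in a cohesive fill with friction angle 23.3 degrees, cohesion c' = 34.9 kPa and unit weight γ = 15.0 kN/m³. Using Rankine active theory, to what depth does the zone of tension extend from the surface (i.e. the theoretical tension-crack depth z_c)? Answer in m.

7.07 m

K_a = tan²(45° − 23.3°/2) = 0.4331; √K_a = 0.6581.
The active pressure is zero where K_a γ z = 2c√K_a, so z_c = 2c/(γ√K_a) = 2×34.9/(15.0×0.6581) = 7.071 m.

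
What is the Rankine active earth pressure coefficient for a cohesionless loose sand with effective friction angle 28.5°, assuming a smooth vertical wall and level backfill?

K_a = (1 − sin φ)/(1 + sin φ) = (1 − sin 28.5°)/(1 + sin 28.5°) = 0.3540.

0.354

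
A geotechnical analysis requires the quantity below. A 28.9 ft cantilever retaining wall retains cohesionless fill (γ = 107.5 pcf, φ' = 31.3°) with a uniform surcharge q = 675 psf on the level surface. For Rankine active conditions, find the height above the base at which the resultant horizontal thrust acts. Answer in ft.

K_a = 0.3162.
Triangular part P₁ = ½K_aγH² = 14200 at H/3 = 9.633 ft; rectangular part P₂ = K_a q H = 6168 at H/2 = 14.45 ft.
ȳ = (P₁·9.633 + P₂·14.45)/(P₁+P₂) = 11.09 ft.

11.1 ft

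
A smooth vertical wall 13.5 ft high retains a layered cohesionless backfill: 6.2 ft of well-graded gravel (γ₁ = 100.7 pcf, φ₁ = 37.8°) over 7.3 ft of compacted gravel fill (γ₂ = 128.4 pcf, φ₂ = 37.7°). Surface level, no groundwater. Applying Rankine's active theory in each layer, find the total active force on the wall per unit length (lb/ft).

K_a1 = tan²(45°−37.8°/2) = 0.2400; K_a2 = tan²(45°−37.7°/2) = 0.2411.
Layer 1: σ at base = K_a1 γ₁ h₁ = 149.8 psf; P₁ = ½×149.8×6.2 = 464.5.
Layer 2: σ_v at top = γ₁h₁ = 624.3; σ_h top = K_a2×624.3 = 150.5; σ_h base = K_a2×(624.3+128.4×7.3) = 376.5.
P₂ = ½(150.5+376.5)×7.3 = 1923. Total P_a = 464.5+1923 = 2388 lb/ft.

2390 lb/ft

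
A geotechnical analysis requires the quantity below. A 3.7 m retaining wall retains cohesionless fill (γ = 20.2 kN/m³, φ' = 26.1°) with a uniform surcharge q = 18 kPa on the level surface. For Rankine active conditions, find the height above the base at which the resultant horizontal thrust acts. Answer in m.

1.43 m

K_a = 0.3889.
Triangular part P₁ = ½K_aγH² = 53.78 at H/3 = 1.233 m; rectangular part P₂ = K_a q H = 25.90 at H/2 = 1.850 m.
ȳ = (P₁·1.233 + P₂·1.850)/(P₁+P₂) = 1.434 m.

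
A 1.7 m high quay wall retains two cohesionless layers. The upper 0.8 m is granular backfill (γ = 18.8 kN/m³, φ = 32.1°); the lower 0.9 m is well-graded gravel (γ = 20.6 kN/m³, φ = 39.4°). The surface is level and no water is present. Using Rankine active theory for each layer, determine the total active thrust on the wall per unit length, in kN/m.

6.73 kN/m

K_a1 = tan²(45°−32.1°/2) = 0.3060; K_a2 = tan²(45°−39.4°/2) = 0.2234.
Layer 1: σ at base = K_a1 γ₁ h₁ = 4.602 kPa; P₁ = ½×4.602×0.8 = 1.841.
Layer 2: σ_v at top = γ₁h₁ = 15.04; σ_h top = K_a2×15.04 = 3.361; σ_h base = K_a2×(15.04+20.6×0.9) = 7.503.
P₂ = ½(3.361+7.503)×0.9 = 4.889. Total P_a = 1.841+4.889 = 6.730 kN/m.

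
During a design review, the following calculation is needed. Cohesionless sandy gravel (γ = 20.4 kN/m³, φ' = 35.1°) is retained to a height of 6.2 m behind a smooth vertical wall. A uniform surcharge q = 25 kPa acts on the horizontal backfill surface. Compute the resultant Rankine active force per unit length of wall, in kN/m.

148 kN/m

K_a = tan²(45° − φ/2) = 0.2698.
Soil triangle: ½ K_a γ H² = 0.5×0.2698×20.4×6.2² = 105.8 kN/m.
Surcharge rectangle: K_a q H = 0.2698×25×6.2 = 41.82 kN/m.
Total = 105.8 + 41.82 = 147.6 kN/m.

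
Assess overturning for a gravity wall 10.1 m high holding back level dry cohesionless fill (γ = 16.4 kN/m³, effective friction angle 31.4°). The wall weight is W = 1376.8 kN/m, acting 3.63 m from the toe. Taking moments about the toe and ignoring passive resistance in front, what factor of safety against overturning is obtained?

5.64

K_a = tan²(45° − 31.4°/2) = 0.3149.
P_a = ½K_aγH² = 0.5×0.3149×16.4×10.1² = 263.4 kN/m, acting at H/3 = 3.367 m above the base.
Overturning moment M_o = P_a × H/3 = 263.4 × 3.367 = 886.9.
Resisting moment M_r = W × 3.63 = 1376.8 × 3.63 = 4998.
FS_overturning = M_r/M_o = 4998/886.9 = 5.635.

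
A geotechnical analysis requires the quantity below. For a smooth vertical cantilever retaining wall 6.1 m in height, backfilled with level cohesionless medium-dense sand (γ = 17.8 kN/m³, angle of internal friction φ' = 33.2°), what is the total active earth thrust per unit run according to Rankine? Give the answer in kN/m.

K_a = tan²(45° − φ/2) = 0.2924.
P_a = ½ K_a γ H² = 0.5 × 0.2924 × 17.8 × 6.1² = 96.82 kN/m.

96.8 kN/m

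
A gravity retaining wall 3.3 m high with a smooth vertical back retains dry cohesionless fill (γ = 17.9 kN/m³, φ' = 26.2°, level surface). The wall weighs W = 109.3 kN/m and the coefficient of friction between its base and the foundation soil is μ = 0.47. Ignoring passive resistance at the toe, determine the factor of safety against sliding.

1.36

K_a = tan²(45° − 26.2°/2) = 0.3874.
P_a = ½K_aγH² = 0.5×0.3874×17.9×3.3² = 37.76 kN/m, acting at H/3 = 1.100 m above the base.
FS_sliding = μW / P_a = 0.47×109.3 / 37.76 = 1.360.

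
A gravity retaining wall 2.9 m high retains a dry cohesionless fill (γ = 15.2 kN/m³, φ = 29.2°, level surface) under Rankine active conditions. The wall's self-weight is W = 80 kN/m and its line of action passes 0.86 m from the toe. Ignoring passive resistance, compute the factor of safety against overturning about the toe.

K_a = tan²(45° − 29.2°/2) = 0.3442.
P_a = ½K_aγH² = 0.5×0.3442×15.2×2.9² = 22.00 kN/m, acting at H/3 = 0.9667 m above the base.
Overturning moment M_o = P_a × H/3 = 22.00 × 0.9667 = 21.27.
Resisting moment M_r = W × 0.86 = 80 × 0.86 = 68.80.
FS_overturning = M_r/M_o = 68.80/21.27 = 3.235.

3.24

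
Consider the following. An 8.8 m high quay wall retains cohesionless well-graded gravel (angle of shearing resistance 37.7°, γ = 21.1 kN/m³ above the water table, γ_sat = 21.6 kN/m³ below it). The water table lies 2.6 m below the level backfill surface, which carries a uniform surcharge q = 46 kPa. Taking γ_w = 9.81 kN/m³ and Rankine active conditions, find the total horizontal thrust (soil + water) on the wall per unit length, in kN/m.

K_a = tan²(45° − φ/2) = 0.2411.
γ' = 21.6 − 9.81 = 11.79 kN/m³. h₂ = H − d_w = 6.2 m.
σ'_h: at surface K_a·q = 11.09; at WT K_a(q+γd_w) = 24.31; at base K_a(q+γd_w+γ'h₂) = 41.93 kPa.
P₁ = ½(11.09+24.31)×2.6 = 46.02; P₂ = ½(24.31+41.93)×6.2 = 205.4; P_w = ½γ_w h₂² = 188.5.
Total = 46.02+205.4+188.5 = 439.9 kN/m.

440 kN/m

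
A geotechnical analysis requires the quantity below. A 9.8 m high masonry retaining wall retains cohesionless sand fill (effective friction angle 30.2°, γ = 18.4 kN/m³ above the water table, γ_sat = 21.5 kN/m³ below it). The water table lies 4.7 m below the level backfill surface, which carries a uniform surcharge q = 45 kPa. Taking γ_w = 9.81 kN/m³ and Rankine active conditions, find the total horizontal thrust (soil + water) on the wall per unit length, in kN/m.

537 kN/m

K_a = tan²(45° − φ/2) = 0.3307.
γ' = 21.5 − 9.81 = 11.69 kN/m³. h₂ = H − d_w = 5.1 m.
σ'_h: at surface K_a·q = 14.88; at WT K_a(q+γd_w) = 43.47; at base K_a(q+γd_w+γ'h₂) = 63.19 kPa.
P₁ = ½(14.88+43.47)×4.7 = 137.1; P₂ = ½(43.47+63.19)×5.1 = 272.0; P_w = ½γ_w h₂² = 127.6.
Total = 137.1+272.0+127.6 = 536.7 kN/m.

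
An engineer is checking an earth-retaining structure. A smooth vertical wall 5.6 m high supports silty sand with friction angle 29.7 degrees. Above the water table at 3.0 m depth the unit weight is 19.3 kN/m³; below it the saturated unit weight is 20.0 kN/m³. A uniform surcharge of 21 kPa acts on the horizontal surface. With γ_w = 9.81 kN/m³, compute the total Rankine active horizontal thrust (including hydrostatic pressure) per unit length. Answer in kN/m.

165 kN/m

K_a = tan²(45° − φ/2) = 0.3374.
γ' = 20.0 − 9.81 = 10.19 kN/m³. h₂ = H − d_w = 2.6 m.
σ'_h: at surface K_a·q = 7.085; at WT K_a(q+γd_w) = 26.62; at base K_a(q+γd_w+γ'h₂) = 35.56 kPa.
P₁ = ½(7.085+26.62)×3.0 = 50.56; P₂ = ½(26.62+35.56)×2.6 = 80.83; P_w = ½γ_w h₂² = 33.16.
Total = 50.56+80.83+33.16 = 164.5 kN/m.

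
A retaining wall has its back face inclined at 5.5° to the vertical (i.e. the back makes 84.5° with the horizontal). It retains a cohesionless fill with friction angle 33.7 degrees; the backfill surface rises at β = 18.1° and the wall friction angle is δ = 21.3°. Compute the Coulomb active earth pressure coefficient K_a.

K_a = sin²(α+φ) / [sin²α · sin(α−δ) · (1 + √{sin(φ+δ)sin(φ−β) / (sin(α−δ)sin(α+β))})²].
With α = 84.5°, φ = 33.7°, δ = 21.3°, β = 18.1°: K_a = 0.3888.

0.389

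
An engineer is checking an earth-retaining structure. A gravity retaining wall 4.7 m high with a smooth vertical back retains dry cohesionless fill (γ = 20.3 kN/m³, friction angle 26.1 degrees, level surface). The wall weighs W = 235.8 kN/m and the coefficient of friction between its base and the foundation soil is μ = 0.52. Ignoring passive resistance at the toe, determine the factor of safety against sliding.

K_a = tan²(45° − 26.1°/2) = 0.3889.
P_a = ½K_aγH² = 0.5×0.3889×20.3×4.7² = 87.21 kN/m, acting at H/3 = 1.567 m above the base.
FS_sliding = μW / P_a = 0.52×235.8 / 87.21 = 1.406.

1.41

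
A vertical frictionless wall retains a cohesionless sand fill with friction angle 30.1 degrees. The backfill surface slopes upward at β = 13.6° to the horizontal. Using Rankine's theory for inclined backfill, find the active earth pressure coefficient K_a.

K_a = cos β · (cos β − √(cos²β − cos²φ)) / (cos β + √(cos²β − cos²φ)).
cos β = 0.9720, cos φ = 0.8652, √(cos²β − cos²φ) = 0.4430.
K_a = 0.9720 × (0.9720 − 0.4430)/(0.9720 + 0.4430) = 0.3634.

0.363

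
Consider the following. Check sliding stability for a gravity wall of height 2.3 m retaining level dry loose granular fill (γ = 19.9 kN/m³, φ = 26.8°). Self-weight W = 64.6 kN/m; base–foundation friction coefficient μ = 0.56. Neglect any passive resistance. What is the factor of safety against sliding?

1.82

K_a = tan²(45° − 26.8°/2) = 0.3785.
P_a = ½K_aγH² = 0.5×0.3785×19.9×2.3² = 19.92 kN/m, acting at H/3 = 0.7667 m above the base.
FS_sliding = μW / P_a = 0.56×64.6 / 19.92 = 1.816.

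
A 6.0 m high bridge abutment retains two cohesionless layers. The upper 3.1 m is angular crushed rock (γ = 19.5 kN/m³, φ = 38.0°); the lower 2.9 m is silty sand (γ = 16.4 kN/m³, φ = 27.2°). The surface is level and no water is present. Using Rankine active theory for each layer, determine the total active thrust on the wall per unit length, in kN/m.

K_a1 = tan²(45°−38.0°/2) = 0.2379; K_a2 = tan²(45°−27.2°/2) = 0.3726.
Layer 1: σ at base = K_a1 γ₁ h₁ = 14.38 kPa; P₁ = ½×14.38×3.1 = 22.29.
Layer 2: σ_v at top = γ₁h₁ = 60.45; σ_h top = K_a2×60.45 = 22.52; σ_h base = K_a2×(60.45+16.4×2.9) = 40.24.
P₂ = ½(22.52+40.24)×2.9 = 91.01. Total P_a = 22.29+91.01 = 113.3 kN/m.

113 kN/m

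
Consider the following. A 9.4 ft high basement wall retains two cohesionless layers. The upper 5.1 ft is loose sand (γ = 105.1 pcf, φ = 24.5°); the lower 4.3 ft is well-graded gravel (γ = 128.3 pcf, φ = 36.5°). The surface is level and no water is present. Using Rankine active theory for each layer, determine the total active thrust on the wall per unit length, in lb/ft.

K_a1 = tan²(45°−24.5°/2) = 0.4137; K_a2 = tan²(45°−36.5°/2) = 0.2541.
Layer 1: σ at base = K_a1 γ₁ h₁ = 221.8 psf; P₁ = ½×221.8×5.1 = 565.5.
Layer 2: σ_v at top = γ₁h₁ = 536.0; σ_h top = K_a2×536.0 = 136.2; σ_h base = K_a2×(536.0+128.3×4.3) = 276.3.
P₂ = ½(136.2+276.3)×4.3 = 886.9. Total P_a = 565.5+886.9 = 1452 lb/ft.

1450 lb/ft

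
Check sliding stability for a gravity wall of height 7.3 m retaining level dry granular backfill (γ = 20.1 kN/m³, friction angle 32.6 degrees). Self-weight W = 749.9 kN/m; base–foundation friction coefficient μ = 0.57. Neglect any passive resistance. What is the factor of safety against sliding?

K_a = tan²(45° − 32.6°/2) = 0.2997.
P_a = ½K_aγH² = 0.5×0.2997×20.1×7.3² = 160.5 kN/m, acting at H/3 = 2.433 m above the base.
FS_sliding = μW / P_a = 0.57×749.9 / 160.5 = 2.663.

2.66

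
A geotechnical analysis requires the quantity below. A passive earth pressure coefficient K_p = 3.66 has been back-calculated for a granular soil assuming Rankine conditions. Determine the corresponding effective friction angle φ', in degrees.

34.8°

K_p = (1+sin φ)/(1−sin φ) ⇒ sin φ = (K_p − 1)/(K_p + 1) = 0.5708.
φ = arcsin(0.5708) = 34.81°.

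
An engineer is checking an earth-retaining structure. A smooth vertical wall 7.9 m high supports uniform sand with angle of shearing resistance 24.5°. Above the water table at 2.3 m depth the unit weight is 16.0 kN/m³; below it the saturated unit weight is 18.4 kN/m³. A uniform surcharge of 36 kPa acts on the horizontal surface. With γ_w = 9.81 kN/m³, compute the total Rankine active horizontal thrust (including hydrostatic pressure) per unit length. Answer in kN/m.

430 kN/m

K_a = tan²(45° − φ/2) = 0.4137.
γ' = 18.4 − 9.81 = 8.590 kN/m³. h₂ = H − d_w = 5.6 m.
σ'_h: at surface K_a·q = 14.89; at WT K_a(q+γd_w) = 30.12; at base K_a(q+γd_w+γ'h₂) = 50.02 kPa.
P₁ = ½(14.89+30.12)×2.3 = 51.77; P₂ = ½(30.12+50.02)×5.6 = 224.4; P_w = ½γ_w h₂² = 153.8.
Total = 51.77+224.4+153.8 = 430.0 kN/m.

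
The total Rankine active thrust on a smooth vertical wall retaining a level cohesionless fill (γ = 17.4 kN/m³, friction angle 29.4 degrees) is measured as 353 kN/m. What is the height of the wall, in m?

K_a = 0.3415. P_a = ½ K_a γ H² ⇒ H = √(2P_a/(K_a γ)).
H = √(2×353/(0.3415×17.4)) = 10.90 m.

10.9 m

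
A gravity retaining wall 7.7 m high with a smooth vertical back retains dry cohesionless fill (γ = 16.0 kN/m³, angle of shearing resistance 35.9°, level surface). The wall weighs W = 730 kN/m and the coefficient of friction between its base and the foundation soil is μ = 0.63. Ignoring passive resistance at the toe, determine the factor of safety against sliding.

3.72

K_a = tan²(45° − 35.9°/2) = 0.2607.
P_a = ½K_aγH² = 0.5×0.2607×16.0×7.7² = 123.7 kN/m, acting at H/3 = 2.567 m above the base.
FS_sliding = μW / P_a = 0.63×730 / 123.7 = 3.719.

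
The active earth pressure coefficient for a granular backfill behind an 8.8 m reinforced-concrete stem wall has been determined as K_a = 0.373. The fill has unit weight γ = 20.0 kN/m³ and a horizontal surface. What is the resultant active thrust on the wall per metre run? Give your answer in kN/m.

P = ½ K_a γ H² = 0.5 × 0.373 × 20.0 × 8.8² = 288.9 kN/m.

289 kN/m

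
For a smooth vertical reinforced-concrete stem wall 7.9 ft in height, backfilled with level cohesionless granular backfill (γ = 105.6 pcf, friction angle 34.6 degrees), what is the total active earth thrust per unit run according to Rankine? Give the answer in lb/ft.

908 lb/ft

K_a = tan²(45° − φ/2) = 0.2756.
P_a = ½ K_a γ H² = 0.5 × 0.2756 × 105.6 × 7.9² = 908.3 lb/ft.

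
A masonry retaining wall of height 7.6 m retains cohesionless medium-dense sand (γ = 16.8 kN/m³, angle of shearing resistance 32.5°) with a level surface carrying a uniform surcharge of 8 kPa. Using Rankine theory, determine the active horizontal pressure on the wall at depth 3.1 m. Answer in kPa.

K_a = (1 − sin φ)/(1 + sin φ) = 0.3010.
σ_v = γz + q = 16.8 × 3.1 + 8 = 60.08 kPa.
σ_h = K_a σ_v = 0.3010 × 60.08 = 18.08 kPa.

18.1 kPa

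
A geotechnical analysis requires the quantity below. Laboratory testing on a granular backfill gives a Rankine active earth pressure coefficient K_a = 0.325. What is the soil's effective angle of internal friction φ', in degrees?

30.6°

K_a = tan²(45° − φ/2) ⇒ 45° − φ/2 = arctan(√0.325) = 29.69°.
φ = 2(45° − 29.69°) = 30.63°.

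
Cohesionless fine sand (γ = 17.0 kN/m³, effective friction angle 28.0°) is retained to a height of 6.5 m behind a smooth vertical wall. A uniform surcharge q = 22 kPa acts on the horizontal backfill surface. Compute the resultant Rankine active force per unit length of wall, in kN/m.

181 kN/m

K_a = tan²(45° − φ/2) = 0.3610.
Soil triangle: ½ K_a γ H² = 0.5×0.3610×17.0×6.5² = 129.7 kN/m.
Surcharge rectangle: K_a q H = 0.3610×22×6.5 = 51.63 kN/m.
Total = 129.7 + 51.63 = 181.3 kN/m.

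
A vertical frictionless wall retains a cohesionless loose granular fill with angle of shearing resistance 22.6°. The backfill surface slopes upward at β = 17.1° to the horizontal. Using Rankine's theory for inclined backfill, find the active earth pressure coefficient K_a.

K_a = cos β · (cos β − √(cos²β − cos²φ)) / (cos β + √(cos²β − cos²φ)).
cos β = 0.9558, cos φ = 0.9232, √(cos²β − cos²φ) = 0.2474.
K_a = 0.9558 × (0.9558 − 0.2474)/(0.9558 + 0.2474) = 0.5627.

0.563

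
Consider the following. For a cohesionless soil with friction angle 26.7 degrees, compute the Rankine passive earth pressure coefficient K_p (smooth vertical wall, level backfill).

2.63

K_p = (1 + sin φ)/(1 − sin φ) = tan²(45° + 26.7°/2) = 2.632.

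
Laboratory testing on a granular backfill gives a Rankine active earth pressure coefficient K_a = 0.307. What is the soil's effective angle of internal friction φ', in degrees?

K_a = tan²(45° − φ/2) ⇒ 45° − φ/2 = arctan(√0.307) = 28.99°.
φ = 2(45° − 28.99°) = 32.02°.

32.0°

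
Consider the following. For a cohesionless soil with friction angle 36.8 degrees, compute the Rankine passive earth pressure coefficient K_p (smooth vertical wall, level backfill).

K_p = (1 + sin φ)/(1 − sin φ) = tan²(45° + 36.8°/2) = 3.988.

3.99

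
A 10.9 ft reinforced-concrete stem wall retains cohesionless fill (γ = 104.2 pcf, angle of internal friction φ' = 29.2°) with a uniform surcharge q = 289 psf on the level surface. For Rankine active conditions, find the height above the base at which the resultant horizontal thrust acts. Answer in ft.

K_a = 0.3442.
Triangular part P₁ = ½K_aγH² = 2131 at H/3 = 3.633 ft; rectangular part P₂ = K_a q H = 1084 at H/2 = 5.450 ft.
ȳ = (P₁·3.633 + P₂·5.450)/(P₁+P₂) = 4.246 ft.

4.25 ft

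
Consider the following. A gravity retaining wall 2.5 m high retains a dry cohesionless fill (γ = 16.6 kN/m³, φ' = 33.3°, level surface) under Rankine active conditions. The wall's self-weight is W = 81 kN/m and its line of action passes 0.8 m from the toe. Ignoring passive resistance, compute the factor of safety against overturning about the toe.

K_a = tan²(45° − 33.3°/2) = 0.2911.
P_a = ½K_aγH² = 0.5×0.2911×16.6×2.5² = 15.10 kN/m, acting at H/3 = 0.8333 m above the base.
Overturning moment M_o = P_a × H/3 = 15.10 × 0.8333 = 12.59.
Resisting moment M_r = W × 0.8 = 81 × 0.8 = 64.80.
FS_overturning = M_r/M_o = 64.80/12.59 = 5.149.

5.15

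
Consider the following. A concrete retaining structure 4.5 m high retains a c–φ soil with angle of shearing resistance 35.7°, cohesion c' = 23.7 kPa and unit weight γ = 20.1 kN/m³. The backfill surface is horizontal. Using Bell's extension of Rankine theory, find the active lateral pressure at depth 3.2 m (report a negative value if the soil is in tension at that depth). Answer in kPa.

-7.39 kPa

K_a = (1 − sin φ)/(1 + sin φ) = 0.2630.
σ_a = K_a γ z − 2c√K_a = 0.2630×20.1×3.2 − 2×23.7×0.5128 = -7.392 kPa.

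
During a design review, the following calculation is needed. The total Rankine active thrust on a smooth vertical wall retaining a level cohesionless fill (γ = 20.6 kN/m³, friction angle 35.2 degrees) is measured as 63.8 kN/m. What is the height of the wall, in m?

4.80 m

K_a = 0.2687. P_a = ½ K_a γ H² ⇒ H = √(2P_a/(K_a γ)).
H = √(2×63.8/(0.2687×20.6)) = 4.801 m.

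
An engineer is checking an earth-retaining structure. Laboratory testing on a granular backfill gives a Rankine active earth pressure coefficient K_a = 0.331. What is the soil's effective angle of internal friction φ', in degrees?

K_a = tan²(45° − φ/2) ⇒ 45° − φ/2 = arctan(√0.331) = 29.91°.
φ = 2(45° − 29.91°) = 30.17°.

30.2°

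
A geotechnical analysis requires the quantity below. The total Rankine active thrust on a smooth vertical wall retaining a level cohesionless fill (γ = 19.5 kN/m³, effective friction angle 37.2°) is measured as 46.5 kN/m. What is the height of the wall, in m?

4.40 m

K_a = 0.2464. P_a = ½ K_a γ H² ⇒ H = √(2P_a/(K_a γ)).
H = √(2×46.5/(0.2464×19.5)) = 4.399 m.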